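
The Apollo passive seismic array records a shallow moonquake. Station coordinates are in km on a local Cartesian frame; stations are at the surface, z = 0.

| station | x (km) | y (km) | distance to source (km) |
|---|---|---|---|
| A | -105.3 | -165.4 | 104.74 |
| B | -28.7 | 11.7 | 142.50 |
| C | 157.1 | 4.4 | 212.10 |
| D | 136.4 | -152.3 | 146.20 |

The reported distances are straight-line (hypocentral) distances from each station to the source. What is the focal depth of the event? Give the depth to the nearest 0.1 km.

z ≈ 9.6 km

Each station gives a sphere (x−x_i)² + (y−y_i)² + z² = d_i² (stations at z=0).
Subtracting the A sphere from B and C: z² cancels, leaving linear equations in x and y:
153.2 x + 354.2 y = -46820.45
524.8 x + 339.6 y = -47761.42
Solving: x ≈ -7.597, y ≈ -128.901 km (keep extra digits for the depth step; rounded: -7.6, -128.9).
Then from the A sphere: z² = 104.74² − (x + 105.3)² − (y + 165.4)² with x = -7.597, y = -128.901, so z ≈ 9.613 ≈ 9.6 km.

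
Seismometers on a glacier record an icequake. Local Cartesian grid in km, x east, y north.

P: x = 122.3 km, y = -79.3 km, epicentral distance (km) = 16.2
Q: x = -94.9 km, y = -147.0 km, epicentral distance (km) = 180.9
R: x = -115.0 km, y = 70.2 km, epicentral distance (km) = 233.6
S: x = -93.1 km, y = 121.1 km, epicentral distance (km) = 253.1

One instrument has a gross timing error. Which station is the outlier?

P

Solve using three stations at a time. Using Q, R, S (subtract circle equations pairwise → linear system) gives (x, y) ≈ (70.1, -72.5).
Distances from that point to each station vs reported:
  P: calculated 52.7 vs reported 16.2 → residual 36.5 km
  Q: calculated 181.0 vs reported 180.9 → residual 0.1 km
  R: calculated 233.7 vs reported 233.6 → residual 0.1 km
  S: calculated 253.2 vs reported 253.1 → residual 0.1 km
Q, R, S are mutually consistent (residuals ≈ 0); P is off by 36.5 km.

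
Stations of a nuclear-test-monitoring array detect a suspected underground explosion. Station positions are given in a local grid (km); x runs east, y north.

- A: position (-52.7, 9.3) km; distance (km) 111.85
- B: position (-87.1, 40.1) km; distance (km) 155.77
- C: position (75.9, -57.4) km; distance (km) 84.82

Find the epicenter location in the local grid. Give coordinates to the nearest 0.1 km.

Circle about each station: (x + 52.7)² + (y − 9.3)² = 111.85²; (x + 87.1)² + (y − 40.1)² = 155.77²; (x − 75.9)² + (y + 57.4)² = 84.82².
Subtracting the A equation from the B and C equations removes the quadratic terms:
-68.8 x + 61.6 y = -5423.23
257.2 x − 133.4 y = 11507.78
Solving the 2×2 system: x ≈ -2.2, y ≈ -90.5 km.
Check against A (with the unrounded x, y): √((x + 52.7)²+(y − 9.3)²) = 111.84 ≈ 111.85 km. ✓

x ≈ -2.2 km, y ≈ -90.5 km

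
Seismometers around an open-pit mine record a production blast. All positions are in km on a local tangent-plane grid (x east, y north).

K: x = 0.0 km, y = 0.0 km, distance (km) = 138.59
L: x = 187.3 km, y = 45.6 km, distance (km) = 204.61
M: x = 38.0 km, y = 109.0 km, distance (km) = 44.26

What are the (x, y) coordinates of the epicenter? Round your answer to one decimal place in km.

Circle about each station: x² + y² = 138.59²; (x − 187.3)² + (y − 45.6)² = 204.61²; (x − 38.0)² + (y − 109.0)² = 44.26².
Subtracting the K equation from the L and M equations removes the quadratic terms:
374.6 x + 91.2 y = 14502.59
76.0 x + 218.0 y = 30573.24
Solving the 2×2 system: x ≈ 5.0, y ≈ 138.5 km.
Check against K (with the unrounded x, y): √(x²+y²) = 138.59 ≈ 138.59 km. ✓

5.0 km east, 138.5 km north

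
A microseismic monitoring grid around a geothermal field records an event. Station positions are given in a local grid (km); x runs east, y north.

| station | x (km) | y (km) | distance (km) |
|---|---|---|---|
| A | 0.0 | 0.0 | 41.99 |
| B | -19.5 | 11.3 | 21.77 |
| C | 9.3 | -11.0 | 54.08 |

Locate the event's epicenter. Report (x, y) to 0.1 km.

Circle about each station: x² + y² = 41.99²; (x + 19.5)² + (y − 11.3)² = 21.77²; (x − 9.3)² + (y + 11.0)² = 54.08².
Subtracting the A equation from the B and C equations removes the quadratic terms:
-39.0 x + 22.6 y = 1797.17
18.6 x − 22.0 y = -954.00
Solving the 2×2 system: x ≈ -41.1, y ≈ 8.6 km.

(-41.1, 8.6)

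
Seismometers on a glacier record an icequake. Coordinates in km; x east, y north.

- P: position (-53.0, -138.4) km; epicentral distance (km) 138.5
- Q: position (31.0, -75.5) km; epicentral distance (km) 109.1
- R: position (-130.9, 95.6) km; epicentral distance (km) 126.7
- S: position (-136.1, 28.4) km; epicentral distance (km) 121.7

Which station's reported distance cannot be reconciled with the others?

S

Solve using three stations at a time. Using P, Q, R (subtract circle equations pairwise → linear system) gives (x, y) ≈ (-47.8, -0.0).
Distances from that point to each station vs reported:
  P: calculated 138.5 vs reported 138.5 → residual 0.0 km
  Q: calculated 109.1 vs reported 109.1 → residual 0.0 km
  R: calculated 126.7 vs reported 126.7 → residual 0.0 km
  S: calculated 92.8 vs reported 121.7 → residual 28.9 km
P, Q, R are mutually consistent (residuals ≈ 0); S is off by 28.9 km.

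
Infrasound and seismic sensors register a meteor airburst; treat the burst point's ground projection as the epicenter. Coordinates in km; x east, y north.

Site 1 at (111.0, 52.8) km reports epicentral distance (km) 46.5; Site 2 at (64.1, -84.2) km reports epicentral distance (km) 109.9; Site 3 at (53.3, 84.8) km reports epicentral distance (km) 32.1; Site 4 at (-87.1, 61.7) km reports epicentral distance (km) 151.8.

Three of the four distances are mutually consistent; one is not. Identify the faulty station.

Site 2

Solve using three stations at a time. Using Site 1, Site 3, Site 4 (subtract circle equations pairwise → linear system) gives (x, y) ≈ (64.5, 54.7).
Distances from that point to each station vs reported:
  Site 1: calculated 46.5 vs reported 46.5 → residual 0.0 km
  Site 2: calculated 138.9 vs reported 109.9 → residual 29.0 km
  Site 3: calculated 32.1 vs reported 32.1 → residual 0.0 km
  Site 4: calculated 151.8 vs reported 151.8 → residual 0.0 km
Site 1, Site 3, Site 4 are mutually consistent (residuals ≈ 0); Site 2 is off by 29.0 km.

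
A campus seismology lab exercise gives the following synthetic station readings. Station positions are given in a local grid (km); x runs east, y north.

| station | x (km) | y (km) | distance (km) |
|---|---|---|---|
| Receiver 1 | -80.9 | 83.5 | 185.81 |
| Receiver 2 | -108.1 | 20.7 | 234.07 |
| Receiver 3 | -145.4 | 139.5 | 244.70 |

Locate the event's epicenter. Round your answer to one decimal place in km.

(99.1, 129.6)

Circle about each station: (x + 80.9)² + (y − 83.5)² = 185.81²; (x + 108.1)² + (y − 20.7)² = 234.07²; (x + 145.4)² + (y − 139.5)² = 244.70².
Subtracting the Receiver 1 equation from the Receiver 2 and Receiver 3 equations removes the quadratic terms:
-54.4 x − 125.6 y = -21666.37
-129.0 x + 112.0 y = 1731.62
Solving the 2×2 system: x ≈ 99.1, y ≈ 129.6 km.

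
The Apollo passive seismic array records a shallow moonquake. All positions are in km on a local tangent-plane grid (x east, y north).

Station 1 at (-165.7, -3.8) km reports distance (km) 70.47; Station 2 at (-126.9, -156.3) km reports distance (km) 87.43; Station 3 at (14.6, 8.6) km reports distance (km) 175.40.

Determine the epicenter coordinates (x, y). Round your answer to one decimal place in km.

Circle about each station: (x + 165.7)² + (y + 3.8)² = 70.47²; (x + 126.9)² + (y + 156.3)² = 87.43²; (x − 14.6)² + (y − 8.6)² = 175.40².
Subtracting the Station 1 equation from the Station 2 and Station 3 equations removes the quadratic terms:
77.6 x − 305.0 y = 10384.39
360.6 x + 24.8 y = -52982.95
Solving the 2×2 system: x ≈ -142.1, y ≈ -70.2 km.
Check against Station 1 (with the unrounded x, y): √((x + 165.7)²+(y + 3.8)²) = 70.47 ≈ 70.47 km. ✓

x ≈ -142.1 km, y ≈ -70.2 km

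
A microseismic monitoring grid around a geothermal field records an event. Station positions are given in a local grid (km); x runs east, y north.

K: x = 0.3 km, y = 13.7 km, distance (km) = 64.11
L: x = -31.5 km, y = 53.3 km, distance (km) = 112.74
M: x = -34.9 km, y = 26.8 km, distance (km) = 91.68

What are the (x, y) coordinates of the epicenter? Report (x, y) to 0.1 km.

Circle about each station: (x − 0.3)² + (y − 13.7)² = 64.11²; (x + 31.5)² + (y − 53.3)² = 112.74²; (x + 34.9)² + (y − 26.8)² = 91.68².
Subtracting the K equation from the L and M equations removes the quadratic terms:
-63.6 x + 79.2 y = -4954.86
-70.4 x + 26.2 y = -2546.66
Solving the 2×2 system: x ≈ 18.4, y ≈ -47.8 km.

(18.4, -47.8)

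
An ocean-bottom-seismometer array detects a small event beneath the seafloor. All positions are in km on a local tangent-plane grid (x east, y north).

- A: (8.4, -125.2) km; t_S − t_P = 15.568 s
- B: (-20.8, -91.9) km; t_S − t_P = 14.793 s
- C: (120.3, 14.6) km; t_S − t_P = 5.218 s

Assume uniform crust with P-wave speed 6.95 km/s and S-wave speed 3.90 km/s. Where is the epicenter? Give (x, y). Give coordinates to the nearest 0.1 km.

78.8 km east, -6.1 km north

Distance from S−P lag: d = Δt · v_P v_S / (v_P − v_S) = Δt · (6.95·3.90)/(6.95−3.90) ≈ 8.8869·Δt.
So d_A = 138.35, d_B = 131.46, d_C = 46.37 km.
Circle about each station: (x − 8.4)² + (y + 125.2)² = 138.35²; (x + 20.8)² + (y + 91.9)² = 131.46²; (x − 120.3)² + (y − 14.6)² = 46.37².
Subtracting the A equation from the B and C equations removes the quadratic terms:
-58.4 x + 66.6 y = -5008.36
223.8 x + 279.6 y = 15930.20
Solving the 2×2 system: x ≈ 78.8, y ≈ -6.1 km.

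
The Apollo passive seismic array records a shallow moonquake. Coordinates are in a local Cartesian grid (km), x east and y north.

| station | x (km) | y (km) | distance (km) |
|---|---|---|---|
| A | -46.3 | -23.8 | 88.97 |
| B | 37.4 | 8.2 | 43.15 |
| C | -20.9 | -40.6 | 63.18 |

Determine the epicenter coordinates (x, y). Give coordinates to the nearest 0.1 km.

x ≈ 42.0 km, y ≈ -34.7 km

Circle about each station: (x + 46.3)² + (y + 23.8)² = 88.97²; (x − 37.4)² + (y − 8.2)² = 43.15²; (x + 20.9)² + (y + 40.6)² = 63.18².
Subtracting the A equation from the B and C equations removes the quadratic terms:
167.4 x + 64.0 y = 4809.61
50.8 x − 33.6 y = 3298.99
Solving the 2×2 system: x ≈ 42.0, y ≈ -34.7 km.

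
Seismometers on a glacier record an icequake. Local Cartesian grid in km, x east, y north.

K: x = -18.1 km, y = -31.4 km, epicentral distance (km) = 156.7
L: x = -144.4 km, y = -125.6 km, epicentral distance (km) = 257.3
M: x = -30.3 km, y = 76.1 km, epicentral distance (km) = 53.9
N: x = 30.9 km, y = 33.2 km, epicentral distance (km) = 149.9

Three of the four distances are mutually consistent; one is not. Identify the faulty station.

Solve using three stations at a time. Using K, L, M (subtract circle equations pairwise → linear system) gives (x, y) ≈ (-63.4, 118.6).
Distances from that point to each station vs reported:
  K: calculated 156.7 vs reported 156.7 → residual 0.0 km
  L: calculated 257.3 vs reported 257.3 → residual 0.0 km
  M: calculated 53.9 vs reported 53.9 → residual 0.0 km
  N: calculated 127.2 vs reported 149.9 → residual 22.7 km
K, L, M are mutually consistent (residuals ≈ 0); N is off by 22.7 km.

N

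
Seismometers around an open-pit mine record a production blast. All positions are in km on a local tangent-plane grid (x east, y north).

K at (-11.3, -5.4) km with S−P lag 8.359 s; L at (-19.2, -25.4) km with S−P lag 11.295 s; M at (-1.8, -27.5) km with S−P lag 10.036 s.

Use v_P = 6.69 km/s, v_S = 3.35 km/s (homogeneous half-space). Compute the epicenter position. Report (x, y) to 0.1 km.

Distance from S−P lag: d = Δt · v_P v_S / (v_P − v_S) = Δt · (6.69·3.35)/(6.69−3.35) ≈ 6.7100·Δt.
So d_K = 56.09, d_L = 75.79, d_M = 67.34 km.
Circle about each station: (x + 11.3)² + (y + 5.4)² = 56.09²; (x + 19.2)² + (y + 25.4)² = 75.79²; (x + 1.8)² + (y + 27.5)² = 67.34².
Subtracting the K equation from the L and M equations removes the quadratic terms:
-15.8 x − 40.0 y = -1741.09
19.0 x − 44.2 y = -785.95
Solving the 2×2 system: x ≈ 31.2, y ≈ 31.2 km.

(31.2, 31.2)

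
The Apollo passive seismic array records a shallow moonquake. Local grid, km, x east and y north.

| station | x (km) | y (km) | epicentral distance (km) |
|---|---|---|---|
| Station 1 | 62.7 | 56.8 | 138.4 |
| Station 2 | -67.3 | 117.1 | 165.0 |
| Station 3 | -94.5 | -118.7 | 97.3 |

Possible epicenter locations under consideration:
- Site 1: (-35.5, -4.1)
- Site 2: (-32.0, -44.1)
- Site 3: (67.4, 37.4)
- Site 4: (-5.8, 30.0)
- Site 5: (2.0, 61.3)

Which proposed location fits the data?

Site 2

For each candidate, compare |candidate − station| to the reported distance:
Site 1: residuals Station 1 22.8, Station 2 39.7, Station 3 31.6 → max 39.7 km
Site 2: residuals Station 1 0.0, Station 2 0.0, Station 3 0.0 → max 0.0 km
Site 3: residuals Station 1 118.4, Station 2 8.5, Station 3 127.6 → max 127.6 km
Site 4: residuals Station 1 64.8, Station 2 58.4, Station 3 75.8 → max 75.8 km
Site 5: residuals Station 1 77.5, Station 2 76.0, Station 3 106.9 → max 106.9 km
Only Site 2 has all residuals ≈ 0.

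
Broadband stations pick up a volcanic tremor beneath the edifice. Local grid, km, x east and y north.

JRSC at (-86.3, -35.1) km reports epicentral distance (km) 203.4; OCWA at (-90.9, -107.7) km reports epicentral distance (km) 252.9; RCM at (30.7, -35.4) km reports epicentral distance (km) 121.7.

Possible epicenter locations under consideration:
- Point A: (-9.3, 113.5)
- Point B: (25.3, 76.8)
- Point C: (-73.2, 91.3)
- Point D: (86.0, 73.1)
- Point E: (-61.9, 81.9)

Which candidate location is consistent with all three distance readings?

For each candidate, compare |candidate − station| to the reported distance:
Point A: residuals JRSC 36.0, OCWA 17.1, RCM 32.5 → max 36.0 km
Point B: residuals JRSC 45.4, OCWA 34.9, RCM 9.4 → max 45.4 km
Point C: residuals JRSC 76.3, OCWA 53.1, RCM 42.2 → max 76.3 km
Point D: residuals JRSC 0.1, OCWA 0.0, RCM 0.1 → max 0.1 km
Point E: residuals JRSC 83.9, OCWA 61.1, RCM 27.7 → max 83.9 km
Only Point D has all residuals ≈ 0.

Point D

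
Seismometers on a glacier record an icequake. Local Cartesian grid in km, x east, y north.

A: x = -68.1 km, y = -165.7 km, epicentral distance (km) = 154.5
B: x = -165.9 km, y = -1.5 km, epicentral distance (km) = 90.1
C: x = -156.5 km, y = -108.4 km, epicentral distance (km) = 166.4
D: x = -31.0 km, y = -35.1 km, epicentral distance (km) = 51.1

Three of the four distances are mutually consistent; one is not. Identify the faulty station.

Solve using three stations at a time. Using A, B, D (subtract circle equations pairwise → linear system) gives (x, y) ≈ (-76.3, -11.4).
Distances from that point to each station vs reported:
  A: calculated 154.5 vs reported 154.5 → residual 0.0 km
  B: calculated 90.1 vs reported 90.1 → residual 0.0 km
  C: calculated 125.8 vs reported 166.4 → residual 40.6 km
  D: calculated 51.1 vs reported 51.1 → residual 0.0 km
A, B, D are mutually consistent (residuals ≈ 0); C is off by 40.6 km.

C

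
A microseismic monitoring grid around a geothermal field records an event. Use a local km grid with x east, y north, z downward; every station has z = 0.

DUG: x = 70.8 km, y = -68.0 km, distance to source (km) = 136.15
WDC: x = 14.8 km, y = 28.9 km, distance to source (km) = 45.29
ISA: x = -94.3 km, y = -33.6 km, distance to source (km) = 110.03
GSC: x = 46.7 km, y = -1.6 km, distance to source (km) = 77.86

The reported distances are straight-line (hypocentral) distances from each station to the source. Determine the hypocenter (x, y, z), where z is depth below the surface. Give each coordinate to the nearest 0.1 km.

Each station gives a sphere (x−x_i)² + (y−y_i)² + z² = d_i² (stations at z=0).
Subtracting the DUG sphere from WDC and ISA: z² cancels, leaving linear equations in x and y:
-112.0 x + 193.8 y = 7903.25
-330.2 x + 68.8 y = 6815.03
Solving: x ≈ -13.804, y ≈ 32.803 km (keep extra digits for the depth step; rounded: -13.8, 32.8).
Then from the DUG sphere: z² = 136.15² − (x − 70.8)² − (y + 68.0)² with x = -13.804, y = 32.803, so z ≈ 34.896 ≈ 34.9 km.
Check against GSC (with the unrounded solution): distance 77.86 ≈ 77.86 km. ✓

x ≈ -13.8 km, y ≈ 32.8 km, depth ≈ 34.9 km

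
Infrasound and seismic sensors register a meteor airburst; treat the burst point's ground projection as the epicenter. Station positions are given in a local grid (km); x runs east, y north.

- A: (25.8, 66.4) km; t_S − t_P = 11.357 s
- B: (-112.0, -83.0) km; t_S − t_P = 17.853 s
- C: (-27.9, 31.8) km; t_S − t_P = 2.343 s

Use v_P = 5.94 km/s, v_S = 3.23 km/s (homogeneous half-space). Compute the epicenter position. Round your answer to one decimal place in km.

-40.9 km east, 21.5 km north

Distance from S−P lag: d = Δt · v_P v_S / (v_P − v_S) = Δt · (5.94·3.23)/(5.94−3.23) ≈ 7.0798·Δt.
So d_A = 80.41, d_B = 126.40, d_C = 16.59 km.
Circle about each station: (x − 25.8)² + (y − 66.4)² = 80.41²; (x + 112.0)² + (y + 83.0)² = 126.40²; (x + 27.9)² + (y − 31.8)² = 16.59².
Subtracting the A equation from the B and C equations removes the quadratic terms:
-275.6 x − 298.8 y = 4847.21
-107.4 x − 69.2 y = 2905.59
Solving the 2×2 system: x ≈ -40.9, y ≈ 21.5 km.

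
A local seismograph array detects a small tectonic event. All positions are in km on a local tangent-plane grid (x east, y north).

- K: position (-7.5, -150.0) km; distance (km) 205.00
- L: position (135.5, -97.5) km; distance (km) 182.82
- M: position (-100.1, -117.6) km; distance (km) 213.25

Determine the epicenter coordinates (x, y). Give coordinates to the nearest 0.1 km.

x ≈ 29.7 km, y ≈ 51.6 km

Circle about each station: (x + 7.5)² + (y + 150.0)² = 205.00²; (x − 135.5)² + (y + 97.5)² = 182.82²; (x + 100.1)² + (y + 117.6)² = 213.25².
Subtracting pairs of circle equations eliminates x²+y² and gives linear equations (the radical axes):
286.0 x + 105.0 y = 13912.10
-185.2 x + 64.8 y = -2157.04
Solving the 2×2 system: x ≈ 29.7, y ≈ 51.6 km.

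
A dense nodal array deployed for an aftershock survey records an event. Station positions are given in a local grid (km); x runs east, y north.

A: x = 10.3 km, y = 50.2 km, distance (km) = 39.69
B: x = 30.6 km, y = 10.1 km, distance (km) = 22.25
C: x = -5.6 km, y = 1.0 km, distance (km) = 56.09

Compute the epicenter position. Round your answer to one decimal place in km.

(43.4, 28.3)

Circle about each station: (x − 10.3)² + (y − 50.2)² = 39.69²; (x − 30.6)² + (y − 10.1)² = 22.25²; (x + 5.6)² + (y − 1.0)² = 56.09².
Subtracting the A equation from the B and C equations removes the quadratic terms:
40.6 x − 80.2 y = -507.53
-31.8 x − 98.4 y = -4164.56
Solving the 2×2 system: x ≈ 43.4, y ≈ 28.3 km.
Check against A (with the unrounded x, y): √((x − 10.3)²+(y − 50.2)²) = 39.69 ≈ 39.69 km. ✓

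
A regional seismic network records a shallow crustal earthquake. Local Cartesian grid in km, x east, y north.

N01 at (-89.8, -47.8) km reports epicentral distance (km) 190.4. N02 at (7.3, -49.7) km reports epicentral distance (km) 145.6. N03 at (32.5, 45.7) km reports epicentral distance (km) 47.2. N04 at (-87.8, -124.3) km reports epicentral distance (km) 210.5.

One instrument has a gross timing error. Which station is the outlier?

Solve using three stations at a time. Using N01, N02, N03 (subtract circle equations pairwise → linear system) gives (x, y) ≈ (39.0, 92.4).
Distances from that point to each station vs reported:
  N01: calculated 190.4 vs reported 190.4 → residual 0.0 km
  N02: calculated 145.6 vs reported 145.6 → residual 0.0 km
  N03: calculated 47.1 vs reported 47.2 → residual 0.1 km
  N04: calculated 251.1 vs reported 210.5 → residual 40.6 km
N01, N02, N03 are mutually consistent (residuals ≈ 0); N04 is off by 40.6 km.

N04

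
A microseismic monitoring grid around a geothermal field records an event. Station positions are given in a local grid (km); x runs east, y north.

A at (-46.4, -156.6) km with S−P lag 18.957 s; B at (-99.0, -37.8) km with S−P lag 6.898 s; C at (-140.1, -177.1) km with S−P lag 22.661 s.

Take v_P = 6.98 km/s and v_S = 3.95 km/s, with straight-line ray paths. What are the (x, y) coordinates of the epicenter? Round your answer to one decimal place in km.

Distance from S−P lag: d = Δt · v_P v_S / (v_P − v_S) = Δt · (6.98·3.95)/(6.98−3.95) ≈ 9.0993·Δt.
So d_A = 172.50, d_B = 62.77, d_C = 206.20 km.
Circle about each station: (x + 46.4)² + (y + 156.6)² = 172.50²; (x + 99.0)² + (y + 37.8)² = 62.77²; (x + 140.1)² + (y + 177.1)² = 206.20².
Subtracting pairs of circle equations eliminates x²+y² and gives linear equations (the radical axes):
-105.2 x + 237.6 y = 10369.50
-187.4 x − 41.0 y = 11553.71
Solving the 2×2 system: x ≈ -64.9, y ≈ 14.9 km.

-64.9 km east, 14.9 km north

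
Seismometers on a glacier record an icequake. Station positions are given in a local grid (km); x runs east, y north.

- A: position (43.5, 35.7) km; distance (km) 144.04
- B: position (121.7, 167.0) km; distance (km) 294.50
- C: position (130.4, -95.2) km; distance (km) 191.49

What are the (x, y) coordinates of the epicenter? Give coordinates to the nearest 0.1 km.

Circle about each station: (x − 43.5)² + (y − 35.7)² = 144.04²; (x − 121.7)² + (y − 167.0)² = 294.50²; (x − 130.4)² + (y + 95.2)² = 191.49².
Subtracting pairs of circle equations eliminates x²+y² and gives linear equations (the radical axes):
156.4 x + 262.6 y = -26449.58
173.8 x − 261.8 y = 6979.56
Solving the 2×2 system: x ≈ -58.8, y ≈ -65.7 km.

-58.8 km east, -65.7 km north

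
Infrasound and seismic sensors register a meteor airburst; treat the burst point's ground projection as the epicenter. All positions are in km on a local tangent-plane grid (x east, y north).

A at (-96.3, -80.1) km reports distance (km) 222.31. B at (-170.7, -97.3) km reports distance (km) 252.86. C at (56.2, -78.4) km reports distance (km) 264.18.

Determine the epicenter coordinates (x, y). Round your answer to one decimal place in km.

Circle about each station: (x + 96.3)² + (y + 80.1)² = 222.31²; (x + 170.7)² + (y + 97.3)² = 252.86²; (x − 56.2)² + (y + 78.4)² = 264.18².
Subtracting the A equation from the B and C equations removes the quadratic terms:
-148.8 x − 34.4 y = 8399.64
305.0 x + 3.4 y = -26754.04
Solving the 2×2 system: x ≈ -89.3, y ≈ 142.1 km.
Check against A (with the unrounded x, y): √((x + 96.3)²+(y + 80.1)²) = 222.32 ≈ 222.31 km. ✓

x ≈ -89.3 km, y ≈ 142.1 km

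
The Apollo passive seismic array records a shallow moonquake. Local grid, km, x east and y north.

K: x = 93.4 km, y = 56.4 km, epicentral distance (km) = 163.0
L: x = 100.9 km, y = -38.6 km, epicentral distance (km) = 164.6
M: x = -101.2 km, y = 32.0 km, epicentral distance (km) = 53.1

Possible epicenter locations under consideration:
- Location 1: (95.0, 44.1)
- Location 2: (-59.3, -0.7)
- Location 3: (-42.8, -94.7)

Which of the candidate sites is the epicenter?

For each candidate, compare |candidate − station| to the reported distance:
Location 1: residuals K 150.6, L 81.7, M 143.5 → max 150.6 km
Location 2: residuals K 0.0, L 0.0, M 0.0 → max 0.0 km
Location 3: residuals K 40.4, L 10.3, M 86.4 → max 86.4 km
Only Location 2 has all residuals ≈ 0.

Location 2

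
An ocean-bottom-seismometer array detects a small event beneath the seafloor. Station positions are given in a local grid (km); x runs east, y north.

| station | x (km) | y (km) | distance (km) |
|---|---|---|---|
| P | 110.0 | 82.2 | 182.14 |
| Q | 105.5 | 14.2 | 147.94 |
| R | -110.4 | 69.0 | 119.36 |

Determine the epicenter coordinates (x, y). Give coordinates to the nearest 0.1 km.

-37.1 km east, -25.2 km north

Circle about each station: (x − 110.0)² + (y − 82.2)² = 182.14²; (x − 105.5)² + (y − 14.2)² = 147.94²; (x + 110.4)² + (y − 69.0)² = 119.36².
Subtracting the P equation from the Q and R equations removes the quadratic terms:
-9.0 x − 136.0 y = 3763.79
-440.8 x − 26.4 y = 17020.49
Solving the 2×2 system: x ≈ -37.1, y ≈ -25.2 km.
Check against P (with the unrounded x, y): √((x − 110.0)²+(y − 82.2)²) = 182.15 ≈ 182.14 km. ✓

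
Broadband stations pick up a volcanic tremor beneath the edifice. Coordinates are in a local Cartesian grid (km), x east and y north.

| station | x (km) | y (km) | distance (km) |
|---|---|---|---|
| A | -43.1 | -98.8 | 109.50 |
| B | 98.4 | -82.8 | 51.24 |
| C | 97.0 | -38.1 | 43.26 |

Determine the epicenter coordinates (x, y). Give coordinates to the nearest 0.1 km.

x ≈ 56.5 km, y ≈ -53.3 km

Circle about each station: (x + 43.1)² + (y + 98.8)² = 109.50²; (x − 98.4)² + (y + 82.8)² = 51.24²; (x − 97.0)² + (y + 38.1)² = 43.26².
Subtracting the A equation from the B and C equations removes the quadratic terms:
283.0 x + 32.0 y = 14284.06
280.2 x + 121.4 y = 9360.38
Solving the 2×2 system: x ≈ 56.5, y ≈ -53.3 km.
Check against A (with the unrounded x, y): √((x + 43.1)²+(y + 98.8)²) = 109.50 ≈ 109.50 km. ✓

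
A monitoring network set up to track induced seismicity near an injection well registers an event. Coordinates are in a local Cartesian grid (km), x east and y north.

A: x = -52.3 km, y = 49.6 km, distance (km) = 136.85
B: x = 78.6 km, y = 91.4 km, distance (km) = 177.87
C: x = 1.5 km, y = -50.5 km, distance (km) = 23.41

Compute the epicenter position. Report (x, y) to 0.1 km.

Circle about each station: (x + 52.3)² + (y − 49.6)² = 136.85²; (x − 78.6)² + (y − 91.4)² = 177.87²; (x − 1.5)² + (y + 50.5)² = 23.41².
Subtracting the A equation from the B and C equations removes the quadratic terms:
261.8 x + 83.6 y = -3573.34
107.6 x − 200.2 y = 15536.94
Solving the 2×2 system: x ≈ 9.5, y ≈ -72.5 km.

9.5 km east, -72.5 km north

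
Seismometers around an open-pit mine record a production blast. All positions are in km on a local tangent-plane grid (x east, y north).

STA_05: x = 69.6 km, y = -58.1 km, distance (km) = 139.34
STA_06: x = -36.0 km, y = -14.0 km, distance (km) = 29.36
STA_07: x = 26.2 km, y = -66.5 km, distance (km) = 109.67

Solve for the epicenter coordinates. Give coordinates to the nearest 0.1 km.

Circle about each station: (x − 69.6)² + (y + 58.1)² = 139.34²; (x + 36.0)² + (y + 14.0)² = 29.36²; (x − 26.2)² + (y + 66.5)² = 109.67².
Subtracting the STA_05 equation from the STA_06 and STA_07 equations removes the quadratic terms:
-211.2 x + 88.2 y = 11825.86
-86.8 x − 16.8 y = 4277.05
Solving the 2×2 system: x ≈ -51.4, y ≈ 11.0 km.
Check against STA_05 (with the unrounded x, y): √((x − 69.6)²+(y + 58.1)²) = 139.34 ≈ 139.34 km. ✓

x ≈ -51.4 km, y ≈ 11.0 km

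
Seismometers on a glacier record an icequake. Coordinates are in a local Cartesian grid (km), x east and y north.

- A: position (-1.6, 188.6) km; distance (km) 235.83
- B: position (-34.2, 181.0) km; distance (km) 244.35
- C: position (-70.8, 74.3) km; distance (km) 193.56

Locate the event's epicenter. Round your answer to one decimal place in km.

x ≈ 94.2 km, y ≈ -26.9 km

Circle about each station: (x + 1.6)² + (y − 188.6)² = 235.83²; (x + 34.2)² + (y − 181.0)² = 244.35²; (x + 70.8)² + (y − 74.3)² = 193.56².
Subtracting the A equation from the B and C equations removes the quadratic terms:
-65.2 x − 15.2 y = -5733.01
-138.4 x − 228.6 y = -6889.07
Solving the 2×2 system: x ≈ 94.2, y ≈ -26.9 km.
Check against A (with the unrounded x, y): √((x + 1.6)²+(y − 188.6)²) = 235.83 ≈ 235.83 km. ✓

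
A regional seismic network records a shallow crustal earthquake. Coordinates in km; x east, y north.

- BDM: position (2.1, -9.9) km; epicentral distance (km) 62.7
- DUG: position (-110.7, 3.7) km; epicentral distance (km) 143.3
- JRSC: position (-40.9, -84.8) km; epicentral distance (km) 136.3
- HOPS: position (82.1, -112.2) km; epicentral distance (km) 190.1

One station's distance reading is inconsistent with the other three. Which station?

Solve using three stations at a time. Using BDM, JRSC, HOPS (subtract circle equations pairwise → linear system) gives (x, y) ≈ (-17.8, 49.5).
Distances from that point to each station vs reported:
  BDM: calculated 62.7 vs reported 62.7 → residual 0.0 km
  DUG: calculated 103.6 vs reported 143.3 → residual 39.7 km
  JRSC: calculated 136.3 vs reported 136.3 → residual 0.0 km
  HOPS: calculated 190.1 vs reported 190.1 → residual 0.0 km
BDM, JRSC, HOPS are mutually consistent (residuals ≈ 0); DUG is off by 39.7 km.

DUG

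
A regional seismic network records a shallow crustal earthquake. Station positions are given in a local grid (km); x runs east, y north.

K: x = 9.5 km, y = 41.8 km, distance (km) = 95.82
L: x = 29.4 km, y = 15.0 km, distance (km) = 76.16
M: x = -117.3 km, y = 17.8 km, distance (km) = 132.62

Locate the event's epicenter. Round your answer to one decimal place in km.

Circle about each station: (x − 9.5)² + (y − 41.8)² = 95.82²; (x − 29.4)² + (y − 15.0)² = 76.16²; (x + 117.3)² + (y − 17.8)² = 132.62².
Subtracting the K equation from the L and M equations removes the quadratic terms:
39.8 x − 53.6 y = 2633.00
-253.6 x − 48.0 y = 3832.05
Solving the 2×2 system: x ≈ -5.1, y ≈ -52.9 km.

(-5.1, -52.9)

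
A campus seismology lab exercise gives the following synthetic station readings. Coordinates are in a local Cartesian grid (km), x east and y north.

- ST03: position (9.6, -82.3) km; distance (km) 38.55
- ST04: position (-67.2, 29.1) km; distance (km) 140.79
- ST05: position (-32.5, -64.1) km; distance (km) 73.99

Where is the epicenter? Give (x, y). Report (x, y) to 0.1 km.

41.4 km east, -60.5 km north

Circle about each station: (x − 9.6)² + (y + 82.3)² = 38.55²; (x + 67.2)² + (y − 29.1)² = 140.79²; (x + 32.5)² + (y + 64.1)² = 73.99².
Subtracting the ST03 equation from the ST04 and ST05 equations removes the quadratic terms:
-153.6 x + 222.8 y = -19838.52
-84.2 x + 36.4 y = -5688.81
Solving the 2×2 system: x ≈ 41.4, y ≈ -60.5 km.
Check against ST03 (with the unrounded x, y): √((x − 9.6)²+(y + 82.3)²) = 38.57 ≈ 38.55 km. ✓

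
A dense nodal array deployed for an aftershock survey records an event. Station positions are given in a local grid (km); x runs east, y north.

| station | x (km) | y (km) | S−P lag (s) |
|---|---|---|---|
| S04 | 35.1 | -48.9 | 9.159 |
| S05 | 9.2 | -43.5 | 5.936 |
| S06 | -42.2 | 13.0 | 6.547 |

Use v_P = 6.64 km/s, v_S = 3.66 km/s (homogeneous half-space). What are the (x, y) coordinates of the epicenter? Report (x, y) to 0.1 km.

-39.1 km east, -40.3 km north

Distance from S−P lag: d = Δt · v_P v_S / (v_P − v_S) = Δt · (6.64·3.66)/(6.64−3.66) ≈ 8.1552·Δt.
So d_S04 = 74.69, d_S05 = 48.41, d_S06 = 53.39 km.
Circle about each station: (x − 35.1)² + (y + 48.9)² = 74.69²; (x − 9.2)² + (y + 43.5)² = 48.41²; (x + 42.2)² + (y − 13.0)² = 53.39².
Subtracting pairs of circle equations eliminates x²+y² and gives linear equations (the radical axes):
-51.8 x + 10.8 y = 1588.74
-154.6 x + 123.8 y = 1054.72
Solving the 2×2 system: x ≈ -39.1, y ≈ -40.3 km.
Check against S04 (with the unrounded x, y): √((x − 35.1)²+(y + 48.9)²) = 74.67 ≈ 74.69 km. ✓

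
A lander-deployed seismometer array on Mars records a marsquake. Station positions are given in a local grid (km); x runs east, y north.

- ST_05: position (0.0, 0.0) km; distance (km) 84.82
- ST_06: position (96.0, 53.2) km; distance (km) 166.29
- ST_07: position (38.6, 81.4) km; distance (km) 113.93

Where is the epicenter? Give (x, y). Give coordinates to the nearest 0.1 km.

x ≈ -70.2 km, y ≈ 47.6 km

Circle about each station: x² + y² = 84.82²; (x − 96.0)² + (y − 53.2)² = 166.29²; (x − 38.6)² + (y − 81.4)² = 113.93².
Subtracting the ST_05 equation from the ST_06 and ST_07 equations removes the quadratic terms:
192.0 x + 106.4 y = -8411.69
77.2 x + 162.8 y = 2330.31
Solving the 2×2 system: x ≈ -70.2, y ≈ 47.6 km.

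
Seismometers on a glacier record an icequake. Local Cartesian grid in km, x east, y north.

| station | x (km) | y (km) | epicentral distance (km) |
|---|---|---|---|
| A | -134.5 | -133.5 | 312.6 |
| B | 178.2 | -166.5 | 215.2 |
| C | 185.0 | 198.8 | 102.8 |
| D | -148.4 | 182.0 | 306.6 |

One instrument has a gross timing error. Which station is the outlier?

Solve using three stations at a time. Using A, B, D (subtract circle equations pairwise → linear system) gives (x, y) ≈ (124.3, 41.8).
Distances from that point to each station vs reported:
  A: calculated 312.6 vs reported 312.6 → residual 0.0 km
  B: calculated 215.2 vs reported 215.2 → residual 0.0 km
  C: calculated 168.3 vs reported 102.8 → residual 65.5 km
  D: calculated 306.6 vs reported 306.6 → residual 0.0 km
A, B, D are mutually consistent (residuals ≈ 0); C is off by 65.5 km.

C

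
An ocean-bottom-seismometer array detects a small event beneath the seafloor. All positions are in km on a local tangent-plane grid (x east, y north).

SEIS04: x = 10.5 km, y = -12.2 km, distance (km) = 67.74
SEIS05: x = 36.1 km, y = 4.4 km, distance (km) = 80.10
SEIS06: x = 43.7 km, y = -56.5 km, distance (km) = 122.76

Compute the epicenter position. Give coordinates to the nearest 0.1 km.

x ≈ -37.8 km, y ≈ 35.3 km

Circle about each station: (x − 10.5)² + (y + 12.2)² = 67.74²; (x − 36.1)² + (y − 4.4)² = 80.10²; (x − 43.7)² + (y + 56.5)² = 122.76².
Subtracting pairs of circle equations eliminates x²+y² and gives linear equations (the radical axes):
51.2 x + 33.2 y = -763.82
66.4 x − 88.6 y = -5638.46
Solving the 2×2 system: x ≈ -37.8, y ≈ 35.3 km.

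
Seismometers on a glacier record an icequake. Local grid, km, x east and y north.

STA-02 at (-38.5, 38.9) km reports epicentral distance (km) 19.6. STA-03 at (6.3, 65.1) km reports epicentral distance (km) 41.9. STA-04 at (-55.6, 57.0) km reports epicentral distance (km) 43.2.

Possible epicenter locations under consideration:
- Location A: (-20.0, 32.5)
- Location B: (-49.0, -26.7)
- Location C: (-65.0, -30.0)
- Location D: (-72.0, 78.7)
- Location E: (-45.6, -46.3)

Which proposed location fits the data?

For each candidate, compare |candidate − station| to the reported distance:
Location A: residuals STA-02 0.0, STA-03 0.0, STA-04 0.0 → max 0.0 km
Location B: residuals STA-02 46.8, STA-03 65.3, STA-04 40.8 → max 65.3 km
Location C: residuals STA-02 54.2, STA-03 77.0, STA-04 44.3 → max 77.0 km
Location D: residuals STA-02 32.4, STA-03 37.6, STA-04 16.0 → max 37.6 km
Location E: residuals STA-02 65.9, STA-03 81.0, STA-04 60.6 → max 81.0 km
Only Location A has all residuals ≈ 0.

Location A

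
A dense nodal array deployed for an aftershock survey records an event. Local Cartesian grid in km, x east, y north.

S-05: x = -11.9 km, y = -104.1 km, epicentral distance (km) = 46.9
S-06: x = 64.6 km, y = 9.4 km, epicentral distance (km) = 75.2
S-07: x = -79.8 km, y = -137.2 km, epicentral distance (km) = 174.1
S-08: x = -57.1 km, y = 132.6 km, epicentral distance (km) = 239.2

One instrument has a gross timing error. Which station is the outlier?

Solve using three stations at a time. Using S-06, S-07, S-08 (subtract circle equations pairwise → linear system) gives (x, y) ≈ (78.4, -64.5).
Distances from that point to each station vs reported:
  S-05: calculated 98.6 vs reported 46.9 → residual 51.7 km
  S-06: calculated 75.2 vs reported 75.2 → residual 0.0 km
  S-07: calculated 174.1 vs reported 174.1 → residual 0.0 km
  S-08: calculated 239.2 vs reported 239.2 → residual 0.0 km
S-06, S-07, S-08 are mutually consistent (residuals ≈ 0); S-05 is off by 51.7 km.

S-05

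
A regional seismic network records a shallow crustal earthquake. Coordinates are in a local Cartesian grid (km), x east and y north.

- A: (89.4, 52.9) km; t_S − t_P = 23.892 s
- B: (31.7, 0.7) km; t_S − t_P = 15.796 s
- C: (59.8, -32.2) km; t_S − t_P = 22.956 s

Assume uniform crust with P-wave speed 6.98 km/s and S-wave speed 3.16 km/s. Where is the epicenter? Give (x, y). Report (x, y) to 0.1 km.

Distance from S−P lag: d = Δt · v_P v_S / (v_P − v_S) = Δt · (6.98·3.16)/(6.98−3.16) ≈ 5.7740·Δt.
So d_A = 137.95, d_B = 91.21, d_C = 132.55 km.
Circle about each station: (x − 89.4)² + (y − 52.9)² = 137.95²; (x − 31.7)² + (y − 0.7)² = 91.21²; (x − 59.8)² + (y + 32.2)² = 132.55².
Subtracting the A equation from the B and C equations removes the quadratic terms:
-115.4 x − 104.4 y = 925.55
-59.2 x − 170.2 y = -4717.19
Solving the 2×2 system: x ≈ -48.3, y ≈ 44.5 km.

-48.3 km east, 44.5 km north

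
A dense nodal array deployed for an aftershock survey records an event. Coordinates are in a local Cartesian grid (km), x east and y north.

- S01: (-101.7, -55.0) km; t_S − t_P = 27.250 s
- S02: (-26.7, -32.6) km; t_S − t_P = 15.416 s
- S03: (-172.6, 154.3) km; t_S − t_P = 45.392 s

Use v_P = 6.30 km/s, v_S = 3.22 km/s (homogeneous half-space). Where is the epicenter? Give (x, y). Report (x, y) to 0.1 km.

73.4 km east, -15.6 km north

Distance from S−P lag: d = Δt · v_P v_S / (v_P − v_S) = Δt · (6.30·3.22)/(6.30−3.22) ≈ 6.5864·Δt.
So d_S01 = 179.48, d_S02 = 101.54, d_S03 = 298.97 km.
Circle about each station: (x + 101.7)² + (y + 55.0)² = 179.48²; (x + 26.7)² + (y + 32.6)² = 101.54²; (x + 172.6)² + (y − 154.3)² = 298.97².
Subtracting the S01 equation from the S02 and S03 equations removes the quadratic terms:
150.0 x + 44.8 y = 10310.46
-141.8 x + 418.6 y = -16938.63
Solving the 2×2 system: x ≈ 73.4, y ≈ -15.6 km.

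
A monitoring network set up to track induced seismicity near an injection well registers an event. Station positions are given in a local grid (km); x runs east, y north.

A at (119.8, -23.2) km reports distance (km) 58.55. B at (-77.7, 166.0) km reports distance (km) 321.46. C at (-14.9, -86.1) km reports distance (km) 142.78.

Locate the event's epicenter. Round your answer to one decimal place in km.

127.8 km east, -81.2 km north

Circle about each station: (x − 119.8)² + (y + 23.2)² = 58.55²; (x + 77.7)² + (y − 166.0)² = 321.46²; (x + 14.9)² + (y + 86.1)² = 142.78².
Subtracting pairs of circle equations eliminates x²+y² and gives linear equations (the radical axes):
-395.0 x + 378.4 y = -81205.42
-269.4 x − 125.8 y = -24213.09
Solving the 2×2 system: x ≈ 127.8, y ≈ -81.2 km.
Check against A (with the unrounded x, y): √((x − 119.8)²+(y + 23.2)²) = 58.55 ≈ 58.55 km. ✓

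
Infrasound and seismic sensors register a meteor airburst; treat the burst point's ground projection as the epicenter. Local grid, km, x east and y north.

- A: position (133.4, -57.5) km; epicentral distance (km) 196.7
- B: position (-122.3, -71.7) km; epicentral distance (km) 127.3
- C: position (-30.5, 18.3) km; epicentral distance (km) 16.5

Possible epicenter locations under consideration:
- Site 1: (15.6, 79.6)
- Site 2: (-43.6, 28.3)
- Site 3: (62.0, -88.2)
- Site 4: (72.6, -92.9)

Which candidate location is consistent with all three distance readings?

For each candidate, compare |candidate − station| to the reported distance:
Site 1: residuals A 15.9, B 77.4, C 60.2 → max 77.4 km
Site 2: residuals A 0.0, B 0.0, C 0.0 → max 0.0 km
Site 3: residuals A 119.0, B 57.7, C 124.6 → max 124.6 km
Site 4: residuals A 126.3, B 68.7, C 135.1 → max 135.1 km
Only Site 2 has all residuals ≈ 0.

Site 2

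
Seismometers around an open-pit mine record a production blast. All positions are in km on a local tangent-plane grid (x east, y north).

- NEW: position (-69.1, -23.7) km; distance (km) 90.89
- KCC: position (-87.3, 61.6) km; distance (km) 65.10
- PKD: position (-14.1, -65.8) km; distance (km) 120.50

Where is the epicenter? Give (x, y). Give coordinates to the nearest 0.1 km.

Circle about each station: (x + 69.1)² + (y + 23.7)² = 90.89²; (x + 87.3)² + (y − 61.6)² = 65.10²; (x + 14.1)² + (y + 65.8)² = 120.50².
Subtracting pairs of circle equations eliminates x²+y² and gives linear equations (the radical axes):
-36.4 x + 170.6 y = 10102.33
110.0 x − 84.2 y = -7067.31
Solving the 2×2 system: x ≈ -22.6, y ≈ 54.4 km.
Check against NEW (with the unrounded x, y): √((x + 69.1)²+(y + 23.7)²) = 90.88 ≈ 90.89 km. ✓

x ≈ -22.6 km, y ≈ 54.4 km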